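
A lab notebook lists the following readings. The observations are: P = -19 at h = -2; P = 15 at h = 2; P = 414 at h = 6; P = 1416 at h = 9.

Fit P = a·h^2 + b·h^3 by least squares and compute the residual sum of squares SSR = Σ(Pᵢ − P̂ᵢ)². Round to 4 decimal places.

From the data, Σh^2·h^2 = 7889, Σh^2·h^3 = 66825, Σh^3·h^3 = 578225.
Right-hand side: Σh^2·P = 129584, Σh^3·P = 1121960.
Normal equations: [[7889, 66825]; [66825, 578225]]·[a, b]ᵀ = [129584, 1121960]ᵀ.
Eliminating b: 578225·(row 1) − 66825·(row 2) gives 96036400·a = 578225·129584 − 66825·1121960 = -46268600, so a = -231343/480182.
Then b = (1121960 − 66825·(-231343/480182))/578225 = 4792291/2400910.
Residuals: -78003/70615, 1151091/1200455, 241812/1200455, -3408/41395; SSR = 525078/240091.

SSR = 2.1870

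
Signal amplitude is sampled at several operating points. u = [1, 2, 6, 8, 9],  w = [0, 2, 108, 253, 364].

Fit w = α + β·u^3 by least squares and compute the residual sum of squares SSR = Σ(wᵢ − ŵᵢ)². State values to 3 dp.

Sums needed: Σ1 = 5, Σu^3 = 1466, Σu^3·u^3 = 840306.
Right-hand side: Σw = 727, Σu^3·w = 418236.
MᵀM·[α, β]ᵀ = Mᵀw becomes [[5, 1466]; [1466, 840306]]·[α, β]ᵀ = [727, 418236]ᵀ.
Determinant 5·840306 − 1466² = 2052374.
α = (727·840306 − 1466·418236)/2052374 = -1115757/1026187; β = (5·418236 − 1466·727)/2052374 = 512699/1026187.
Residuals: 603058/1026187, -933461/1026187, 1200969/1026187, -1760820/1026187, 890254/1026187; SSR = 6402726/1026187.

SSR = 6.239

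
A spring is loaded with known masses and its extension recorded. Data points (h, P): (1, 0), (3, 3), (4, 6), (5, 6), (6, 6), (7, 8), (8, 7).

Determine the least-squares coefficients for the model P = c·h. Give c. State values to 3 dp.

The normal equations are: 200·c = 211.
(Σh·h = 200, Σh·P = 211.)
c = 211/200 = 1.055.

c = 1.055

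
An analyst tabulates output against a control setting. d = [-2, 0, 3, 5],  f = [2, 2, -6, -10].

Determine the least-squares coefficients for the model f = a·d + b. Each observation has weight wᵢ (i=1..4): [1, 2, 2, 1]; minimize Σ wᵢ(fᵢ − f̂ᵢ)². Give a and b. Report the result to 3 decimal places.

The normal system AᵀWA·[a, b]ᵀ = AᵀWf is [[47, 9]; [9, 6]]·[a, b]ᵀ = [-90, -16]ᵀ.
Eliminating b: 6·(row 1) − 9·(row 2) gives 201·a = 6·(-90) − 9·(-16) = -396, so a = -132/67.
Then b = ((-16) − 9·(-132/67))/6 = 58/201.

a = -1.970, b = 0.289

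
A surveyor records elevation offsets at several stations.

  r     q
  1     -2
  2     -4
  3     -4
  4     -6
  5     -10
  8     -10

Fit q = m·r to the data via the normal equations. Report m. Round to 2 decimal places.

m = -1.48

Forming XᵀX = [[119]] and Xᵀq = [-176]ᵀ gives XᵀX·[m]ᵀ = Xᵀq.
m = (-176)/119 = -1.47899.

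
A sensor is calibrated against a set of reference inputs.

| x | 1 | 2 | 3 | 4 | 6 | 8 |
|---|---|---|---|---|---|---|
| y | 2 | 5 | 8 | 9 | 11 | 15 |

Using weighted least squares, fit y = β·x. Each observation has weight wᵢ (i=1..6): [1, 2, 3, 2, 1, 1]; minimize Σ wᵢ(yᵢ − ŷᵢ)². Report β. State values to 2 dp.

Setting ∂/∂β … = 0 gives: 168·β = 352.
β = 352/168 = 2.09524.

β = 2.10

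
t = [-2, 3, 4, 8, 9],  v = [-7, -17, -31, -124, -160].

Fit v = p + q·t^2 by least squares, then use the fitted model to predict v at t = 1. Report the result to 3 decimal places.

v̂ = -1.113

The normal equations are: 5·p + 174·q = -339;  174·p + 11010·q = -21573.
Determinant 5·11010 − 174² = 24774.
p = ((-339)·11010 − 174·(-21573))/24774 = 3552/4129; q = (5·(-21573) − 174·(-339))/24774 = -16293/8258.
At t = 1: v̂ = (3552/4129)·(1) + (-16293/8258)·(1) = -9189/8258.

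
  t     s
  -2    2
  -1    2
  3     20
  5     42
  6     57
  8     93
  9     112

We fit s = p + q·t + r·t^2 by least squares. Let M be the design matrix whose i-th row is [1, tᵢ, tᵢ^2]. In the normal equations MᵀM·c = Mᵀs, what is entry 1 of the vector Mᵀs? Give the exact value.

Entry 1 ↔ basis 1, so (Mᵀs)_{1} = Σᵢ sᵢ = (1)·(2) + (1)·(2) + (1)·(20) + (1)·(42) + (1)·(57) + (1)·(93) + (1)·(112) = 328.

328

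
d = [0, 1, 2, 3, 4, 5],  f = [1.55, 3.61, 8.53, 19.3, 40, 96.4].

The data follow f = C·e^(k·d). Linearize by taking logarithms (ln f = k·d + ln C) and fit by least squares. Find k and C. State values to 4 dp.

k = 0.8195, C = 1.5921

With ln fᵢ as the transformed response and dᵢ as the regressor:
Σd = 15.0000, Σ(d)² = 55.0000, Σln f = 15.0830, Σd·ln f = 52.0493.
Equations: 55.0000·k + 15.0000·ln C = 52.0493;  15.0000·k + 6·ln C = 15.0830.
Slope k = (n·Σd·ln f − Σd·Σln f)/(n·Σ(d)² − (Σd)²) = (6·52.0493 − 15.0000·15.0830)/105.0000 = 0.81952; ln C = (Σln f − k·Σd)/n = 0.46503, so C = exp(0.46503) = 1.59207.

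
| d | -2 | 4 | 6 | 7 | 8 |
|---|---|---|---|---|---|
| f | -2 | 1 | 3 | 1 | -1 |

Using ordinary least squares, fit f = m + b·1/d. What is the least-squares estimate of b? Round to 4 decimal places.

From the data, Σ1 = 5, Σ1/d = 31/168, Σ1/d·1/d = 10621/28224.
For Xᵀf: Σf = 2, Σ1/d·f = 99/56.
det = 5·(10621/28224) − (31/168)² = 3259/1764.
m = (2·(10621/28224) − (31/168)·(99/56))/(3259/1764) = 12035/52144; b = (5·(99/56) − (31/168)·2)/(3259/1764) = 29883/6518.

b = 4.5847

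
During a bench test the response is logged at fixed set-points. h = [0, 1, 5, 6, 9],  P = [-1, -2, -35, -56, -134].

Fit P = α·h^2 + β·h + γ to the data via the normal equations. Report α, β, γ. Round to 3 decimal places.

Setting ∂/∂α … = 0 gives: 8483·α + 1071·β + 143·γ = -13747;  1071·α + 143·β + 21·γ = -1719;  143·α + 21·β + 5·γ = -228.
(Σh^2·h^2 = 8483, Σh^2·h = 1071, Σh^2 = 143, Σh·h = 143, Σh = 21, Σ1 = 5, Σh^2·P = -13747, Σh·P = -1719, ΣP = -228.)
Inverting the 3×3 Gram matrix, [α, β, γ]ᵀ = [-94583/48678, 6455/2318, -41987/24339]ᵀ.

α = -1.943, β = 2.785, γ = -1.725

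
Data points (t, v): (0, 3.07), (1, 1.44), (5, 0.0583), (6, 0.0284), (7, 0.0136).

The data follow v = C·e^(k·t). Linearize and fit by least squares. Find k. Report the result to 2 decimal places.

k = -0.78

Taking logs, ln v = k·t + ln C, so regress ln v on t.
AᵀA = [[111.0000, 19.0000]; [19.0000, 5]], rhs = [-65.2981, -9.2149]ᵀ  (here Σt = 19.0000, Σ(t)² = 111.0000, Σln v = -9.2149, Σt·ln v = -65.2981).
Δ = 111.0000·5 − (19.0000)² = 194.0000; k = (-65.2981·5 − 19.0000·-9.2149)/194.0000 = -0.78045, ln C = (111.0000·-9.2149 − 19.0000·-65.2981)/194.0000 = 1.12274.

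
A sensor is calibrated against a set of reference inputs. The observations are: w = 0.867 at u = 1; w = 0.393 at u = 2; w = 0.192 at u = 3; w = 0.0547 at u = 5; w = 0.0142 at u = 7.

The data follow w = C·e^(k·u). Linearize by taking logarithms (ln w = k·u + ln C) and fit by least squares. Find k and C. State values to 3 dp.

Let Y = ln w. Fitting Y = k·u + ln C by least squares:
XᵀX = [[88.0000, 18.0000]; [18.0000, 5]], rhs = [-51.2724, -9.8873]ᵀ  (here Σu = 18.0000, Σ(u)² = 88.0000, Σln w = -9.8873, Σu·ln w = -51.2724).
Δ = 88.0000·5 − (18.0000)² = 116.0000; k = (-51.2724·5 − 18.0000·-9.8873)/116.0000 = -0.67578, ln C = (88.0000·-9.8873 − 18.0000·-51.2724)/116.0000 = 0.45534, so C = exp(0.45534) = 1.57671.

k = -0.676, C = 1.577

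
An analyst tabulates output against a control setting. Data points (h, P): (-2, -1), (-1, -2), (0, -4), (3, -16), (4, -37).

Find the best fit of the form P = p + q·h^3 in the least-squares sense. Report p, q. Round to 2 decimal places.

From the data, Σ1 = 5, Σh^3 = 82, Σh^3·h^3 = 4890.
Moment sums: ΣP = -60, Σh^3·P = -2790.
Normal equations: [[5, 82]; [82, 4890]]·[p, q]ᵀ = [-60, -2790]ᵀ.
Determinant 5·4890 − 82² = 17726.
p = ((-60)·4890 − 82·(-2790))/17726 = -32310/8863; q = (5·(-2790) − 82·(-60))/17726 = -4515/8863.

p = -3.65, q = -0.51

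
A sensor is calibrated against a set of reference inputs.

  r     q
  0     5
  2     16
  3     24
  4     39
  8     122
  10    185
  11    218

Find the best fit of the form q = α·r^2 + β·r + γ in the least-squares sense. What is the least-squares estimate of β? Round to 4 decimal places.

Normal-equation sums: Σr^2·r^2 = 29090, Σr^2·r = 2942, Σr^2 = 314, Σr·r = 314, Σr = 38, Σ1 = 7.
Right-hand side: Σr^2·q = 53590, Σr·q = 5484, Σq = 609.
MᵀM·[α, β, γ]ᵀ = Mᵀq becomes [[29090, 2942, 314]; [2942, 314, 38]; [314, 38, 7]]·[α, β, γ]ᵀ = [53590, 5484, 609]ᵀ.
Inverting the 3×3 Gram matrix, [α, β, γ]ᵀ = [235813/148764, 298997/148764, 5617/1127]ᵀ.

β = 2.0099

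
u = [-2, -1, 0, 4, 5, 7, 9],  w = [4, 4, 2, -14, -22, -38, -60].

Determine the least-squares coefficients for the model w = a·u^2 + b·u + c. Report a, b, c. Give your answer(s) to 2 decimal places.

From the data, Σu^2·u^2 = 9860, Σu^2·u = 1252, Σu^2 = 176, Σu·u = 176, Σu = 22, Σ1 = 7.
For Aᵀw: Σu^2·w = -7476, Σu·w = -984, Σw = -124.
AᵀA·[a, b, c]ᵀ = Aᵀw becomes [[9860, 1252, 176]; [1252, 176, 22]; [176, 22, 7]]·[a, b, c]ᵀ = [-7476, -984, -124]ᵀ.
Solving the 3×3 system (Gaussian elimination) gives a = -7349/13468, b = -26839/13468, c = 1175/518.

a = -0.55, b = -1.99, c = 2.27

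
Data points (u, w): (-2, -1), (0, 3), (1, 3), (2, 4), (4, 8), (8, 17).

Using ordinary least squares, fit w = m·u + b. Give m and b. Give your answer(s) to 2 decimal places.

m = 1.76, b = 1.84

Entries of AᵀA: Σu·u = 89, Σu = 13, Σ1 = 6.
Moment sums: Σu·w = 181, Σw = 34.
So AᵀA·[m, b]ᵀ = Aᵀw: [[89, 13]; [13, 6]]·[m, b]ᵀ = [181, 34]ᵀ.
Eliminating b: 6·(row 1) − 13·(row 2) gives 365·m = 6·181 − 13·34 = 644, so m = 644/365.
Then b = (34 − 13·(644/365))/6 = 673/365.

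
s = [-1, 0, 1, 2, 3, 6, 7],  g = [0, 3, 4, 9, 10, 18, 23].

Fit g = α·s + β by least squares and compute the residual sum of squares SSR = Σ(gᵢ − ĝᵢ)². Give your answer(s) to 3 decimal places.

With design matrix M, MᵀM = [[100, 18]; [18, 7]] and Mᵀg = [321, 67]ᵀ.
Δ = 100·7 − 18² = 376.
α = (321·7 − 18·67)/376 = 1041/376; β = (100·67 − 18·321)/376 = 461/188.
Residuals: 119/376, 103/188, -459/376, 95/94, -285/376, -50/47, 439/376; SSR = 2249/376.

SSR = 5.981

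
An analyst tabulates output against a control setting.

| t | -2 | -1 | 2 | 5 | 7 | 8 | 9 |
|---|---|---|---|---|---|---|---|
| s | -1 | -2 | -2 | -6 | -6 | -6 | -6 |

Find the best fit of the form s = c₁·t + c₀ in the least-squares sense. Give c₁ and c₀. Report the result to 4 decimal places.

c₁ = -0.5000, c₀ = -2.1429

XᵀX·[c₁, c₀]ᵀ = Xᵀs reads: 228·c₁ + 28·c₀ = -174;  28·c₁ + 7·c₀ = -29.
(Σt·t = 228, Σt = 28, Σ1 = 7, Σt·s = -174, Σs = -29.)
Determinant 228·7 − 28² = 812.
c₁ = ((-174)·7 − 28·(-29))/812 = -1/2; c₀ = (228·(-29) − 28·(-174))/812 = -15/7.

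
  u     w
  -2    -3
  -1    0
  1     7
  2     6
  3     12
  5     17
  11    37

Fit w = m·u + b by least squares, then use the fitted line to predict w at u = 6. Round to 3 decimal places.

The normal system MᵀM·[m, b]ᵀ = Mᵀw is [[165, 19]; [19, 7]]·[m, b]ᵀ = [553, 76]ᵀ.
Eliminating b: 7·(row 1) − 19·(row 2) gives 794·m = 7·553 − 19·76 = 2427, so m = 2427/794.
Then b = (76 − 19·(2427/794))/7 = 2033/794.
At u = 6: ŵ = (2427/794)·(6) + (2033/794)·(1) = 16595/794.

ŵ = 20.901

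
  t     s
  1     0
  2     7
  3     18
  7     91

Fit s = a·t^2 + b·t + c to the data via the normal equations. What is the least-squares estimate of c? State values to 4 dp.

c = -4.4268

From the data, Σt^2·t^2 = 2499, Σt^2·t = 379, Σt^2 = 63, Σt·t = 63, Σt = 13, Σ1 = 4.
And Σt^2·s = 4649, Σt·s = 705, Σs = 116.
Inverting the 3×3 Gram matrix, [a, b, c]ᵀ = [255/164, 11/4, -363/82]ᵀ.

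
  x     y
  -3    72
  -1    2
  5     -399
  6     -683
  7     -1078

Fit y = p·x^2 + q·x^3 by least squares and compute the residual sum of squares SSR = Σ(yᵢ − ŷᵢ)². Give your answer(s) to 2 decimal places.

From the data, Σx^2·x^2 = 4404, Σx^2·x^3 = 27464, Σx^3·x^3 = 180660.
For Aᵀy: Σx^2·y = -86735, Σx^3·y = -569103.
AᵀA·[p, q]ᵀ = Aᵀy becomes [[4404, 27464]; [27464, 180660]]·[p, q]ᵀ = [-86735, -569103]ᵀ.
Δ = 4404·180660 − 27464² = 41355344.
p = ((-86735)·180660 − 27464·(-569103))/41355344 = -9925077/10338836; q = (4404·(-569103) − 27464·(-86735))/41355344 = -31059893/10338836.
Residuals: -2447613/5169418, -114286/2584709, 2708993/5169418, 1203668/2584709, -1348284/2584709; SSR = 5116329/5169418.

SSR = 0.99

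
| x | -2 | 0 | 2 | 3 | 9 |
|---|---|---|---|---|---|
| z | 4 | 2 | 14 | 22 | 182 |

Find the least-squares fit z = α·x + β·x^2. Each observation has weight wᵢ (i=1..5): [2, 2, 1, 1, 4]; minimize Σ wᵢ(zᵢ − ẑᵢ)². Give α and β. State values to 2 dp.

α = 1.95, β = 2.03

Setting ∂/∂α … = 0 gives: 345·α + 2935·β = 6630;  2935·α + 26373·β = 59254.
det = 345·26373 − 2935² = 484460.
α = (6630·26373 − 2935·59254)/484460 = 47125/24223; β = (345·59254 − 2935·6630)/484460 = 49179/24223.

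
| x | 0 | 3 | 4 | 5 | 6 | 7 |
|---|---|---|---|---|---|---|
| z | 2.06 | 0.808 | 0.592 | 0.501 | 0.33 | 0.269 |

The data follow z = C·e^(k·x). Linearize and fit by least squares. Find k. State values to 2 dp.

k = -0.29

Let Y = ln z. Fitting Y = k·x + ln C by least squares:
Σx = 25.0000, Σ(x)² = 135.0000, Σln z = -3.1276, Σx·ln z = -22.0356.
Equations: 135.0000·k + 25.0000·ln C = -22.0356;  25.0000·k + 6·ln C = -3.1276.
Δ = 135.0000·6 − (25.0000)² = 185.0000; k = (-22.0356·6 − 25.0000·-3.1276)/185.0000 = -0.29202, ln C = (135.0000·-3.1276 − 25.0000·-22.0356)/185.0000 = 0.69549.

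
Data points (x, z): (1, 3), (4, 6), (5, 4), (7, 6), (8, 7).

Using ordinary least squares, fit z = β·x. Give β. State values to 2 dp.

β = 0.94

Forming MᵀM = [[155]] and Mᵀz = [145]ᵀ gives MᵀM·[β]ᵀ = Mᵀz.
β = 145/155 = 0.935484.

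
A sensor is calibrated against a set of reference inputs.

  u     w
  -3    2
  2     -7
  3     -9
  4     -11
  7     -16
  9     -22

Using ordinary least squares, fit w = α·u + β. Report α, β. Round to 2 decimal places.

Entries of AᵀA: Σu·u = 168, Σu = 22, Σ1 = 6.
For Aᵀw: Σu·w = -401, Σw = -63.
Normal equations: [[168, 22]; [22, 6]]·[α, β]ᵀ = [-401, -63]ᵀ.
Eliminating β: 6·(row 1) − 22·(row 2) gives 524·α = 6·(-401) − 22·(-63) = -1020, so α = -255/131.
Then β = ((-63) − 22·(-255/131))/6 = -881/262.

α = -1.95, β = -3.36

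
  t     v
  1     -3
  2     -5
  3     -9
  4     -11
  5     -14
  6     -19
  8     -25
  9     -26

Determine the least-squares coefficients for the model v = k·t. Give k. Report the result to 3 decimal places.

k = -2.975

AᵀA·[k]ᵀ = Aᵀv reads: 236·k = -702.
Hence k = -702 / 236 ≈ -2.97458.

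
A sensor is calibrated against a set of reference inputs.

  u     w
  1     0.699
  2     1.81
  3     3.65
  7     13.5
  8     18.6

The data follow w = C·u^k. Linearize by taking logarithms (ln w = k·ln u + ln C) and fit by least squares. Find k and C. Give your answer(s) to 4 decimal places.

Let Y = ln w. Fitting Y = k·ln u + ln C by least squares:
Over the data: Σln u = 5.8171, Σ(ln u)² = 9.7980, Σln w = 7.0558, Σln u·ln w = 12.9768.
Normal system: [[9.7980, 5.8171]; [5.8171, 5]]·[k, ln C]ᵀ = [12.9768, 7.0558]ᵀ.
Slope k = (n·Σln u·ln w − Σln u·Σln w)/(n·Σ(ln u)² − (Σln u)²) = (5·12.9768 − 5.8171·7.0558)/15.1514 = 1.57343; ln C = (Σln w − k·Σln u)/n = -0.41940, so C = exp(-0.41940) = 0.65744.

k = 1.5734, C = 0.6574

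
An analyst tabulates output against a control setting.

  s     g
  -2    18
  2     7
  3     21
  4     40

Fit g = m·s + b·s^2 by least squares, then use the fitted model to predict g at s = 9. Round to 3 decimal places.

ĝ = 233.141

Compute the Gram sums: Σs·s = 33, Σs·s^2 = 91, Σs^2·s^2 = 369.
Right-hand side: Σs·g = 201, Σs^2·g = 929.
Normal equations: [[33, 91]; [91, 369]]·[m, b]ᵀ = [201, 929]ᵀ.
Eliminating b: 369·(row 1) − 91·(row 2) gives 3896·m = 369·201 − 91·929 = -10370, so m = -5185/1948.
Then b = (929 − 91·(-5185/1948))/369 = 6183/1948.
At s = 9: ĝ = (-5185/1948)·(9) + (6183/1948)·(81) = 227079/974.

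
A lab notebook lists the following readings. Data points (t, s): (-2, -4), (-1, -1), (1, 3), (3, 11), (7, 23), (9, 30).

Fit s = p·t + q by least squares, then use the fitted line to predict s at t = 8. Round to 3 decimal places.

ŝ = 26.358

The normal equations are: 145·p + 17·q = 476;  17·p + 6·q = 62.
(Σt·t = 145, Σt = 17, Σ1 = 6, Σt·s = 476, Σs = 62.)
Determinant 145·6 − 17² = 581.
p = (476·6 − 17·62)/581 = 1802/581; q = (145·62 − 17·476)/581 = 898/581.
At t = 8: ŝ = (1802/581)·(8) + (898/581)·(1) = 15314/581.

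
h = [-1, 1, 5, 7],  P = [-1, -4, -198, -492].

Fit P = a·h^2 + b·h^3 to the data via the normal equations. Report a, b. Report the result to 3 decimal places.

a = -2.610, b = -1.062

Setting ∂/∂a … = 0 gives: 3028·a + 19932·b = -29063;  19932·a + 133276·b = -193509.
Δ = 3028·133276 − 19932² = 6275104.
a = ((-29063)·133276 − 19932·(-193509))/6275104 = -186125/71308; b = (3028·(-193509) − 19932·(-29063))/6275104 = -208173/196097.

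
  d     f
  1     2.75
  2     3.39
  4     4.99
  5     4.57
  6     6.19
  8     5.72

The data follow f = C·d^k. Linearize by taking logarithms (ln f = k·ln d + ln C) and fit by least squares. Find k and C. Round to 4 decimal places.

k = 0.3884, C = 2.7138

Let Y = ln f. Fitting Y = k·ln d + ln C by least squares:
XᵀX = [[12.5270, 7.5601]; [7.5601, 6]], rhs = [12.4129, 8.9263]ᵀ  (here Σln d = 7.5601, Σ(ln d)² = 12.5270, Σln f = 8.9263, Σln d·ln f = 12.4129).
Solving (det = 18.0074): k = 0.38839, ln C = 0.99833, so C = exp(0.99833) = 2.71375.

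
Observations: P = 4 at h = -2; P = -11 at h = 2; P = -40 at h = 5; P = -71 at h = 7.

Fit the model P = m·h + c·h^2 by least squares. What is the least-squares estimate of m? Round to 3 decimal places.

m = -3.589

The normal equations are: 82·m + 468·c = -727;  468·m + 3058·c = -4507.
(Σh·h = 82, Σh·h^2 = 468, Σh^2·h^2 = 3058, Σh·P = -727, Σh^2·P = -4507.)
Determinant 82·3058 − 468² = 31732.
m = ((-727)·3058 − 468·(-4507))/31732 = -56945/15866; c = (82·(-4507) − 468·(-727))/31732 = -14669/15866.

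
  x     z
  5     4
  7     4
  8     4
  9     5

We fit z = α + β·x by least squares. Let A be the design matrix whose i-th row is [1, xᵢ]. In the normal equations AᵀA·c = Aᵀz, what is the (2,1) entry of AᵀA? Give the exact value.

29

Row 2 ↔ basis x, column 1 ↔ basis 1, so (AᵀA)_{2,1} = Σᵢ x = (5)·(1) + (7)·(1) + (8)·(1) + (9)·(1) = 29.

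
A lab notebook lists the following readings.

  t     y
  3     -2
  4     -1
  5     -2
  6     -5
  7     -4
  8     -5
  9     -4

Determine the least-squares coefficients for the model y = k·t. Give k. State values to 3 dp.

k = -0.550

Sums needed: Σt·t = 280.
And Σt·y = -154.
Normal equations: [[280]]·[k]ᵀ = [-154]ᵀ.
Hence k = -154 / 280 ≈ -0.55.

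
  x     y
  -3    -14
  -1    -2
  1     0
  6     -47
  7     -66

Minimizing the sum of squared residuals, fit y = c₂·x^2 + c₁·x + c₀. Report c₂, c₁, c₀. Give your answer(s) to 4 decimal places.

Entries of MᵀM: Σx^2·x^2 = 3780, Σx^2·x = 532, Σx^2 = 96, Σx·x = 96, Σx = 10, Σ1 = 5.
Moment sums: Σx^2·y = -5054, Σx·y = -700, Σy = -129.
Inverting the 3×3 Gram matrix, [c₂, c₁, c₀]ᵀ = [-7123/4937, 6307/9874, 3080/4937]ᵀ.

c₂ = -1.4428, c₁ = 0.6387, c₀ = 0.6239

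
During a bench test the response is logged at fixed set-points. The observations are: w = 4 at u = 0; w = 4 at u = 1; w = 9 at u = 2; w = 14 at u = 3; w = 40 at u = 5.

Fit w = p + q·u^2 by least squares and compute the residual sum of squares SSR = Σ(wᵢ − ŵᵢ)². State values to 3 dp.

SSR = 5.889

Forming AᵀA = [[5, 39]; [39, 723]] and Aᵀw = [71, 1166]ᵀ gives AᵀA·[p, q]ᵀ = Aᵀw.
Δ = 5·723 − 39² = 2094.
p = (71·723 − 39·1166)/2094 = 1953/698; q = (5·1166 − 39·71)/2094 = 3061/2094.
Residuals: 839/698, -272/1047, 743/2094, -682/349, 688/1047; SSR = 12331/2094.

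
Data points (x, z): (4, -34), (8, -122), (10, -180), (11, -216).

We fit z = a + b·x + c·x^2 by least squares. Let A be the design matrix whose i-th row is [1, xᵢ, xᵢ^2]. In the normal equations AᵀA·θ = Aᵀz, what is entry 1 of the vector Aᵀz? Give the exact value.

-552

Entry 1 ↔ basis 1, so (Aᵀz)_{1} = Σᵢ zᵢ = (1)·(-34) + (1)·(-122) + (1)·(-180) + (1)·(-216) = -552.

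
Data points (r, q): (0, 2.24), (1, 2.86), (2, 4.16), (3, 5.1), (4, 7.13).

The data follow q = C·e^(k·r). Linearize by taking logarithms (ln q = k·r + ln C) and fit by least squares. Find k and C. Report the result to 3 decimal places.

Linearized form: ln q = k·r + ln C. From the 5 transformed points,
Σr = 10.0000, Σ(r)² = 30.0000, Σln q = 6.8764, Σr·ln q = 16.6468.
Equations: 30.0000·k + 10.0000·ln C = 16.6468;  10.0000·k + 5·ln C = 6.8764.
Δ = 30.0000·5 − (10.0000)² = 50.0000; k = (16.6468·5 − 10.0000·6.8764)/50.0000 = 0.28941, ln C = (30.0000·6.8764 − 10.0000·16.6468)/50.0000 = 0.79645, so C = exp(0.79645) = 2.21767.

k = 0.289, C = 2.218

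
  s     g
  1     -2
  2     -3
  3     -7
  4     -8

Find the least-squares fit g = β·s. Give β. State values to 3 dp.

Entries of MᵀM: Σs·s = 30.
For Mᵀg: Σs·g = -61.
So MᵀM·[β]ᵀ = Mᵀg: [[30]]·[β]ᵀ = [-61]ᵀ.
Hence β = -61 / 30 ≈ -2.03333.

β = -2.033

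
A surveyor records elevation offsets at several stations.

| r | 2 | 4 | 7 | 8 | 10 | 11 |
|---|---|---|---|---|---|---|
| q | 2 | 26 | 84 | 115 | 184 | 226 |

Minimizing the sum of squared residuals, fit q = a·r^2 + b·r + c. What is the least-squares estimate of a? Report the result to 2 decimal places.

a = 2.04

MᵀM·[a, b, c]ᵀ = Mᵀq reads: 31410·a + 3258·b + 354·c = 57646;  3258·a + 354·b + 42·c = 5942;  354·a + 42·b + 6·c = 637.
Inverting the 3×3 Gram matrix, [a, b, c]ᵀ = [49/24, -73/40, -91/60]ᵀ.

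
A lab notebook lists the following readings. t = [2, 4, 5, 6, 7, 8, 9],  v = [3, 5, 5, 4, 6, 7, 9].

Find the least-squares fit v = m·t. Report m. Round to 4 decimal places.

Entries of AᵀA: Σt·t = 275.
Right-hand side: Σt·v = 254.
AᵀA·[m]ᵀ = Aᵀv becomes [[275]]·[m]ᵀ = [254]ᵀ.
m = 254/275 = 0.923636.

m = 0.9236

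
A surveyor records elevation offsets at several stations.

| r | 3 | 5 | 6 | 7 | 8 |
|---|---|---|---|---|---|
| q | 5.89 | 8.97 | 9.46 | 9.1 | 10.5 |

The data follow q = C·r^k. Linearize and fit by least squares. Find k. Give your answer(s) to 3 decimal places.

Taking logs, ln q = k·ln r + ln C, so regress ln q on ln r.
Σln r = 8.5252, Σ(ln r)² = 15.1183, Σln q = 10.7739, Σln r·ln q = 18.6919.
Equations: 15.1183·k + 8.5252·ln C = 18.6919;  8.5252·k + 5·ln C = 10.7739.
Slope k = (n·Σln r·ln q − Σln r·Σln q)/(n·Σ(ln r)² − (Σln r)²) = (5·18.6919 − 8.5252·10.7739)/2.9130 = 0.55290; ln C = (Σln q − k·Σln r)/n = 1.21207.

k = 0.553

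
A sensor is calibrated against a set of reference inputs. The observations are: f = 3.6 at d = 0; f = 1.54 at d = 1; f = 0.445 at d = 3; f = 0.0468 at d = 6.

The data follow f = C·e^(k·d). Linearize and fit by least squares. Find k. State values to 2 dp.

Let Y = ln f. Fitting Y = k·d + ln C by least squares:
AᵀA = [[46.0000, 10.0000]; [10.0000, 4]], rhs = [-20.3685, -2.1588]ᵀ  (here Σd = 10.0000, Σ(d)² = 46.0000, Σln f = -2.1588, Σd·ln f = -20.3685).
Slope k = (n·Σd·ln f − Σd·Σln f)/(n·Σ(d)² − (Σd)²) = (4·-20.3685 − 10.0000·-2.1588)/84.0000 = -0.71292; ln C = (Σln f − k·Σd)/n = 1.24260.

k = -0.71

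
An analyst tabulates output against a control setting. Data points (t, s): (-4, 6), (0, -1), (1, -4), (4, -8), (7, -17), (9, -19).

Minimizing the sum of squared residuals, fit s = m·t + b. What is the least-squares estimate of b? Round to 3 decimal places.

From the data, Σt·t = 163, Σt = 17, Σ1 = 6.
Moment sums: Σt·s = -350, Σs = -43.
Eliminating b: 6·(row 1) − 17·(row 2) gives 689·m = 6·(-350) − 17·(-43) = -1369, so m = -1369/689.
Then b = ((-43) − 17·(-1369/689))/6 = -1059/689.

b = -1.537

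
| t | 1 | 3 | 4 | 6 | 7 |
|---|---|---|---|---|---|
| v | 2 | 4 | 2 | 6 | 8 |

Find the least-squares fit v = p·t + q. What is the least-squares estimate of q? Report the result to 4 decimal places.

q = 0.4211

The normal system XᵀX·[p, q]ᵀ = Xᵀv is [[111, 21]; [21, 5]]·[p, q]ᵀ = [114, 22]ᵀ.
Determinant 111·5 − 21² = 114.
p = (114·5 − 21·22)/114 = 18/19; q = (111·22 − 21·114)/114 = 8/19.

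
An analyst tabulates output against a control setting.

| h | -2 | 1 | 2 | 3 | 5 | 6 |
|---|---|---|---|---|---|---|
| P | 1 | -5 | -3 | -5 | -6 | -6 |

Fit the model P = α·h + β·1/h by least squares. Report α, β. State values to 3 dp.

XᵀX·[α, β]ᵀ = XᵀP reads: 79·α + 6·β = -94;  6·α + (1511/900)·β = -163/15.
(Σh·h = 79, Σh·1/h = 6, Σ1/h·1/h = 1511/900, Σh·P = -94, Σ1/h·P = -163/15.)
Determinant 79·(1511/900) − 6² = 86969/900.
α = ((-94)·(1511/900) − 6·(-163/15))/(86969/900) = -83354/86969; β = (79·(-163/15) − 6·(-94))/(86969/900) = -265020/86969.

α = -0.958, β = -3.047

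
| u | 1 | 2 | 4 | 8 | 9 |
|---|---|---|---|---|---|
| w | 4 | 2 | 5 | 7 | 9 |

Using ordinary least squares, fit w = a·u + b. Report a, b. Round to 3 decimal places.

a = 0.697, b = 2.055

Forming XᵀX = [[166, 24]; [24, 5]] and Xᵀw = [165, 27]ᵀ gives XᵀX·[a, b]ᵀ = Xᵀw.
Eliminating b: 5·(row 1) − 24·(row 2) gives 254·a = 5·165 − 24·27 = 177, so a = 177/254.
Then b = (27 − 24·(177/254))/5 = 261/127.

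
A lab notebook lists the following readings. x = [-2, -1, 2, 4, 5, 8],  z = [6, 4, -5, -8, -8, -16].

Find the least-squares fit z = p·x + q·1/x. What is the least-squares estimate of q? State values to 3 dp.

q = -2.461

Forming AᵀA = [[114, 6]; [6, 2589/1600]] and Aᵀz = [-226, -151/10]ᵀ gives AᵀA·[p, q]ᵀ = Aᵀz.
det = 114·(2589/1600) − 6² = 118773/800.
p = ((-226)·(2589/1600) − 6·(-151/10))/(118773/800) = -8151/4399; q = (114·(-151/10) − 6·(-226))/(118773/800) = -32480/13197.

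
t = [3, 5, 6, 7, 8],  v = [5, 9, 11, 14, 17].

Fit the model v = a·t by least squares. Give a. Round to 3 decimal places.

Setting ∂/∂a … = 0 gives: 183·a = 360.
(Σt·t = 183, Σt·v = 360.)
Hence a = 360 / 183 ≈ 1.96721.

a = 1.967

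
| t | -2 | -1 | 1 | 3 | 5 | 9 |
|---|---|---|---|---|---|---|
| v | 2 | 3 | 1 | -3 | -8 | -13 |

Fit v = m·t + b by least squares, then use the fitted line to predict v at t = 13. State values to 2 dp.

v̂ = -18.97

From the data, Σt·t = 121, Σt = 15, Σ1 = 6.
Right-hand side: Σt·v = -172, Σv = -18.
So MᵀM·[m, b]ᵀ = Mᵀv: [[121, 15]; [15, 6]]·[m, b]ᵀ = [-172, -18]ᵀ.
det = 121·6 − 15² = 501.
m = ((-172)·6 − 15·(-18))/501 = -254/167; b = (121·(-18) − 15·(-172))/501 = 134/167.
At t = 13: v̂ = (-254/167)·(13) + (134/167)·(1) = -3168/167.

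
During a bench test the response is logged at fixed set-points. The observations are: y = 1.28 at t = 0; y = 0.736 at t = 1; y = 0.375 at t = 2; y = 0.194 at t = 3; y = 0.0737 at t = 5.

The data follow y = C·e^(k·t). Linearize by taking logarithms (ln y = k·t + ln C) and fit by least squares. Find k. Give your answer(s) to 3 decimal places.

k = -0.581

Taking logs, ln y = k·t + ln C, so regress ln y on t.
Over the data: Σt = 11.0000, Σ(t)² = 39.0000, Σln y = -5.2881, Σt·ln y = -20.2266.
Normal system: [[39.0000, 11.0000]; [11.0000, 5]]·[k, ln C]ᵀ = [-20.2266, -5.2881]ᵀ.
Solving (det = 74.0000): k = -0.58059, ln C = 0.21967.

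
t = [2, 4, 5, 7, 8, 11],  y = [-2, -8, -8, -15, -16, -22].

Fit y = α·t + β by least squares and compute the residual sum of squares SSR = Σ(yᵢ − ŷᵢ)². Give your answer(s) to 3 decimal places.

XᵀX·[α, β]ᵀ = Xᵀy reads: 279·α + 37·β = -551;  37·α + 6·β = -71.
(Σt·t = 279, Σt = 37, Σ1 = 6, Σt·y = -551, Σy = -71.)
Eliminating β: 6·(row 1) − 37·(row 2) gives 305·α = 6·(-551) − 37·(-71) = -679, so α = -679/305.
Then β = ((-71) − 37·(-679/305))/6 = 578/305.
Residuals: 34/61, -302/305, 377/305, -80/61, -26/305, 181/305; SSR = 1494/305.

SSR = 4.898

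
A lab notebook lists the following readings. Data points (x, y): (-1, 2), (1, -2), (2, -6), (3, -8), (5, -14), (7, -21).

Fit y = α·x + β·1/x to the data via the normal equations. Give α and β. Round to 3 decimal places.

From the data, Σx·x = 89, Σx·1/x = 6, Σ1/x·1/x = 106789/44100.
Right-hand side: Σx·y = -257, Σ1/x·y = -232/15.
AᵀA·[α, β]ᵀ = Aᵀy becomes [[89, 6]; [6, 106789/44100]]·[α, β]ᵀ = [-257, -232/15]ᵀ.
Δ = 89·(106789/44100) − 6² = 7916621/44100.
α = ((-257)·(106789/44100) − 6·(-232/15))/(7916621/44100) = -23352293/7916621; β = (89·(-232/15) − 6·(-257))/(7916621/44100) = 7297080/7916621.

α = -2.950, β = 0.922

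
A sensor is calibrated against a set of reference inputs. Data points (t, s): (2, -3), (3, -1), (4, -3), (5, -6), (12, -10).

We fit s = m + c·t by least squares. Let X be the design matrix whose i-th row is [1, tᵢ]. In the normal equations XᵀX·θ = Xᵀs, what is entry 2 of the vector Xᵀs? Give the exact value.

Entry 2 ↔ basis t, so (Xᵀs)_{2} = Σᵢ (t)·sᵢ = (2)·(-3) + (3)·(-1) + (4)·(-3) + (5)·(-6) + (12)·(-10) = -171.

-171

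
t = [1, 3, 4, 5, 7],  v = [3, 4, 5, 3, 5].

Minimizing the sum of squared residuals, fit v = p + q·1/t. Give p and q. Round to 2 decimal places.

p = 4.63, q = -1.64

Setting ∂/∂p … = 0 gives: 5·p + (809/420)·q = 20;  (809/420)·p + (217681/176400)·q = 2897/420.
Eliminating q: (217681/176400)·(row 1) − (809/420)·(row 2) gives (108481/44100)·p = (217681/176400)·20 − (809/420)·(2897/420) = 2009947/176400, so p = 2009947/433924.
Then q = ((2897/420) − (809/420)·(2009947/433924))/(217681/176400) = -177975/108481.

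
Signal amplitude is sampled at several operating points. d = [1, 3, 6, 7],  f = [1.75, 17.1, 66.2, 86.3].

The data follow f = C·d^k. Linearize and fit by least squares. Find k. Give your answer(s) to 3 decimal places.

Let Y = ln f. Fitting Y = k·ln d + ln C by least squares:
AᵀA = [[8.2039, 4.8363]; [4.8363, 4]], rhs = [19.3059, 12.0492]ᵀ  (here Σln d = 4.8363, Σ(ln d)² = 8.2039, Σln f = 12.0492, Σln d·ln f = 19.3059).
Solving (det = 9.4260): k = 2.01040, ln C = 0.58159.

k = 2.010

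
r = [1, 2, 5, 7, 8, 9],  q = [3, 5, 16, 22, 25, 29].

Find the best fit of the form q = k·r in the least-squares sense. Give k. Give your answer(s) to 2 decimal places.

Compute the Gram sums: Σr·r = 224.
And Σr·q = 708.
So AᵀA·[k]ᵀ = Aᵀq: [[224]]·[k]ᵀ = [708]ᵀ.
Hence k = 708 / 224 ≈ 3.16071.

k = 3.16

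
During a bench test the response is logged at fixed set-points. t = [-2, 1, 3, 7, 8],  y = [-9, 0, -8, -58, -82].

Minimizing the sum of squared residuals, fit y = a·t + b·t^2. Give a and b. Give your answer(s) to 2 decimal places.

Forming XᵀX = [[127, 875]; [875, 6595]] and Xᵀy = [-1068, -8198]ᵀ gives XᵀX·[a, b]ᵀ = Xᵀy.
Determinant 127·6595 − 875² = 71940.
a = ((-1068)·6595 − 875·(-8198))/71940 = 12979/7194; b = (127·(-8198) − 875·(-1068))/71940 = -53323/35970.

a = 1.80, b = -1.48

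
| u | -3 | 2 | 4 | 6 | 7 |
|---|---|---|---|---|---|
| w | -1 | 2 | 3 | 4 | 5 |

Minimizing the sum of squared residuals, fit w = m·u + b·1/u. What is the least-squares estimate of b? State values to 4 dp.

b = 0.1712

Setting ∂/∂m … = 0 gives: 114·m + 5·b = 78;  5·m + (3329/7056)·b = 97/28.
Eliminating b: (3329/7056)·(row 1) − 5·(row 2) gives (33851/1176)·m = (3329/7056)·78 − 5·(97/28) = 22907/1176, so m = 22907/33851.
Then b = ((97/28) − 5·(22907/33851))/(3329/7056) = 5796/33851.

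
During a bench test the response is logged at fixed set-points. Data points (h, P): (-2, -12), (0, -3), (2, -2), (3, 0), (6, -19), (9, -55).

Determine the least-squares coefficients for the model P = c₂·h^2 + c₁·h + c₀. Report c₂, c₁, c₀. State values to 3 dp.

The normal system MᵀM·[c₂, c₁, c₀]ᵀ = MᵀP is [[7970, 972, 134]; [972, 134, 18]; [134, 18, 6]]·[c₂, c₁, c₀]ᵀ = [-5195, -589, -91]ᵀ.
Solving the 3×3 system (Gaussian elimination) gives c₂ = -10934/10993, c₁ = 172412/54965, c₀ = -259817/109930.

c₂ = -0.995, c₁ = 3.137, c₀ = -2.363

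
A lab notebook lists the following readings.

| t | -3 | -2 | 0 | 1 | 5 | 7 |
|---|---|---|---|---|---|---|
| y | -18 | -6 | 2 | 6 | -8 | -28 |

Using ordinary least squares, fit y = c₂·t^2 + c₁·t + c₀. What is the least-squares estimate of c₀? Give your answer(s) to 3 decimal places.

c₀ = 3.288

Normal-equation sums: Σt^2·t^2 = 3124, Σt^2·t = 434, Σt^2 = 88, Σt·t = 88, Σt = 8, Σ1 = 6.
For Xᵀy: Σt^2·y = -1752, Σt·y = -164, Σy = -52.
So XᵀX·[c₂, c₁, c₀]ᵀ = Xᵀy: [[3124, 434, 88]; [434, 88, 8]; [88, 8, 6]]·[c₂, c₁, c₀]ᵀ = [-1752, -164, -52]ᵀ.
Inverting the 3×3 Gram matrix, [c₂, c₁, c₀]ᵀ = [-34898/31125, 4192/1245, 34118/10375]ᵀ.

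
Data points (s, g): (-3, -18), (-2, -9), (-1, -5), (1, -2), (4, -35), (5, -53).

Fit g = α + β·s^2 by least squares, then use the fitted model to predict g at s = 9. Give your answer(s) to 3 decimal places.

ĝ = -169.413

With design matrix A, AᵀA = [[6, 56]; [56, 980]] and Aᵀg = [-122, -2090]ᵀ.
Determinant 6·980 − 56² = 2744.
α = ((-122)·980 − 56·(-2090))/2744 = -45/49; β = (6·(-2090) − 56·(-122))/2744 = -1427/686.
At s = 9: ĝ = (-45/49)·(1) + (-1427/686)·(81) = -116217/686.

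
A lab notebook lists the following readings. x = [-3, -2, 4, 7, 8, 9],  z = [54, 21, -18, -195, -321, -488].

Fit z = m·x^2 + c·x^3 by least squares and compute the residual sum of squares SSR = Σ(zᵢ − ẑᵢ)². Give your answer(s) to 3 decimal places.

SSR = 7.522

Forming MᵀM = [[13411, 109373]; [109373, 916123]] and Mᵀz = [-69345, -589767]ᵀ gives MᵀM·[m, c]ᵀ = Mᵀz.
Eliminating c: 916123·(row 1) − 109373·(row 2) gives 323672424·m = 916123·(-69345) − 109373·(-589767) = 976036656, so m = 40668194/13486351.
Then c = ((-589767) − 109373·(40668194/13486351))/916123 = -13537273/13486351.
Residuals: -3257163/13486351, 12242411/13486351, -27059950/13486351, 20704688/13486351, -799311/13486351, -6790985/13486351; SSR = 101448280/13486351.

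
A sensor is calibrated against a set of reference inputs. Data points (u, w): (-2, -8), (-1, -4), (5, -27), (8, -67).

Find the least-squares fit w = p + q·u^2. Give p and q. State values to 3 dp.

The normal system XᵀX·[p, q]ᵀ = Xᵀw is [[4, 94]; [94, 4738]]·[p, q]ᵀ = [-106, -4999]ᵀ.
Determinant 4·4738 − 94² = 10116.
p = ((-106)·4738 − 94·(-4999))/10116 = -5387/1686; q = (4·(-4999) − 94·(-106))/10116 = -836/843.

p = -3.195, q = -0.992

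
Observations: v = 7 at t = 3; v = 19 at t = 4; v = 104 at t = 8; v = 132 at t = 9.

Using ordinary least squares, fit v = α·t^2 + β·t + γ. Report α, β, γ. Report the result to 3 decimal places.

Compute the Gram sums: Σt^2·t^2 = 10994, Σt^2·t = 1332, Σt^2 = 170, Σt·t = 170, Σt = 24, Σ1 = 4.
And Σt^2·v = 17715, Σt·v = 2117, Σv = 262.
So AᵀA·[α, β, γ]ᵀ = Aᵀv: [[10994, 1332, 170]; [1332, 170, 24]; [170, 24, 4]]·[α, β, γ]ᵀ = [17715, 2117, 262]ᵀ.
Solving the 3×3 system (Gaussian elimination) gives α = 8/5, β = 229/130, γ = -1699/130.

α = 1.600, β = 1.762, γ = -13.069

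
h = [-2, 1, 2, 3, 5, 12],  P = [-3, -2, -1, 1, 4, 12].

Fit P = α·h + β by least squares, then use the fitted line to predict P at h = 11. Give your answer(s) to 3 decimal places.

With design matrix X, XᵀX = [[187, 21]; [21, 6]] and XᵀP = [169, 11]ᵀ.
Determinant 187·6 − 21² = 681.
α = (169·6 − 21·11)/681 = 261/227; β = (187·11 − 21·169)/681 = -1492/681.
At h = 11: P̂ = (261/227)·(11) + (-1492/681)·(1) = 7121/681.

P̂ = 10.457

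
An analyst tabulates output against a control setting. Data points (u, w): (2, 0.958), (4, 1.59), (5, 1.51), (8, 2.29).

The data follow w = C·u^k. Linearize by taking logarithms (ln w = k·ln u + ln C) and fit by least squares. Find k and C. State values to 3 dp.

k = 0.604, C = 0.634

Linearized form: ln w = k·ln u + ln C. From the 4 transformed points,
XᵀX = [[9.3166, 5.7683]; [5.7683, 4]], rhs = [2.9993, 1.6615]ᵀ  (here Σln u = 5.7683, Σ(ln u)² = 9.3166, Σln w = 1.6615, Σln u·ln w = 2.9993).
Δ = 9.3166·4 − (5.7683)² = 3.9930; k = (2.9993·4 − 5.7683·1.6615)/3.9930 = 0.60438, ln C = (9.3166·1.6615 − 5.7683·2.9993)/3.9930 = -0.45619, so C = exp(-0.45619) = 0.63369.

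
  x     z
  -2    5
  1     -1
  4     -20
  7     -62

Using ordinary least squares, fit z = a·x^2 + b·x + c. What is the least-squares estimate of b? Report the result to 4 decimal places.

b = -2.3333

Compute the Gram sums: Σx^2·x^2 = 2674, Σx^2·x = 400, Σx^2 = 70, Σx·x = 70, Σx = 10, Σ1 = 4.
Moment sums: Σx^2·z = -3339, Σx·z = -525, Σz = -78.
Inverting the 3×3 Gram matrix, [a, b, c]ᵀ = [-1, -7/3, 23/6]ᵀ.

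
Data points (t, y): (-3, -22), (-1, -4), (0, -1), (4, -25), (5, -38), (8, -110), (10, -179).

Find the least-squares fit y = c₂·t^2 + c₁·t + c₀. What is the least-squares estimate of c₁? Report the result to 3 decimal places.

c₁ = 1.831

Compute the Gram sums: Σt^2·t^2 = 15059, Σt^2·t = 1673, Σt^2 = 215, Σt·t = 215, Σt = 23, Σ1 = 7.
Moment sums: Σt^2·y = -26492, Σt·y = -2890, Σy = -379.
AᵀA·[c₂, c₁, c₀]ᵀ = Aᵀy becomes [[15059, 1673, 215]; [1673, 215, 23]; [215, 23, 7]]·[c₂, c₁, c₀]ᵀ = [-26492, -2890, -379]ᵀ.
Row-reducing yields c₂ = -1683359/856338, c₁ = 1568225/856338, c₀ = 30974/142723.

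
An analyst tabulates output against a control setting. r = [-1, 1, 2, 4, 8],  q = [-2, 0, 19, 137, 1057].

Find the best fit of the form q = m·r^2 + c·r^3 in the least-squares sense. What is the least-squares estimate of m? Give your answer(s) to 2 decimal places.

Entries of MᵀM: Σr^2·r^2 = 4370, Σr^2·r^3 = 33824, Σr^3·r^3 = 266306.
For Mᵀq: Σr^2·q = 69914, Σr^3·q = 550106.
Normal equations: [[4370, 33824]; [33824, 266306]]·[m, c]ᵀ = [69914, 550106]ᵀ.
Determinant 4370·266306 − 33824² = 19694244.
m = (69914·266306 − 33824·550106)/19694244 = 977695/1641187; c = (4370·550106 − 33824·69914)/19694244 = 3266007/1641187.

m = 0.60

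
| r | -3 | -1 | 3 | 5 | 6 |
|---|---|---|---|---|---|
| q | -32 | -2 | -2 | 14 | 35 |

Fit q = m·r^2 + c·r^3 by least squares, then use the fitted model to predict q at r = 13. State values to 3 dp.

q̂ = 751.857

Normal-equation sums: Σr^2·r^2 = 2084, Σr^2·r^3 = 10900, Σr^3·r^3 = 63740.
For Mᵀq: Σr^2·q = 1302, Σr^3·q = 10122.
Normal equations: [[2084, 10900]; [10900, 63740]]·[m, c]ᵀ = [1302, 10122]ᵀ.
Δ = 2084·63740 − 10900² = 14024160.
m = (1302·63740 − 10900·10122)/14024160 = -56959/29217; c = (2084·10122 − 10900·1302)/14024160 = 143801/292170.
At r = 13: q̂ = (-56959/29217)·(169) + (143801/292170)·(2197) = 219670087/292170.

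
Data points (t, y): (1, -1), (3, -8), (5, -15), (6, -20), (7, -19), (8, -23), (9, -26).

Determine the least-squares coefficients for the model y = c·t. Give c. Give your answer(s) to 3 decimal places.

With design matrix X, XᵀX = [[265]] and Xᵀy = [-771]ᵀ.
Hence c = -771 / 265 ≈ -2.90943.

c = -2.909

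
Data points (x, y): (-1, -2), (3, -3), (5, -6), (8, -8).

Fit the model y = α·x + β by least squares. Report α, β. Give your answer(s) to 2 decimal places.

Setting ∂/∂α … = 0 gives: 99·α + 15·β = -101;  15·α + 4·β = -19.
Determinant 99·4 − 15² = 171.
α = ((-101)·4 − 15·(-19))/171 = -119/171; β = (99·(-19) − 15·(-101))/171 = -122/57.

α = -0.70, β = -2.14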